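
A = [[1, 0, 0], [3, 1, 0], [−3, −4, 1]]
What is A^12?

A = I + N where N = [[0, 0, 0], [3, 0, 0], [−3, −4, 0]] is strictly lower-triangular, so N^3 = 0.
(I + N)^12 = I + 12·N + 66·N^2 = [[1, 0, 0], [36, 1, 0], [−828, −48, 1]].

[[1, 0, 0], [36, 1, 0], [−828, −48, 1]]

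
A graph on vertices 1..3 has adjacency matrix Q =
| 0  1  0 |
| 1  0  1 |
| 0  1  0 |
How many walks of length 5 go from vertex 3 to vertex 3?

0

The number of length-5 walks from vertex 3 to vertex 3 is entry (3,3) of Q⁵, where Q is the adjacency matrix.
Q² = [[1, 0, 1], [0, 2, 0], [1, 0, 1]]
Q³ = [[0, 2, 0], [2, 0, 2], [0, 2, 0]]
Q⁴ = [[2, 0, 2], [0, 4, 0], [2, 0, 2]]
Q⁵ = [[0, 4, 0], [4, 0, 4], [0, 4, 0]]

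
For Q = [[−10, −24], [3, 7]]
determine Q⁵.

tr Q = −3 and det Q = 2, so the characteristic polynomial is λ² − (−3)λ + (2) with roots −1 and −2.
Eigenvectors give P = [[−8, −3], [3, 1]] with P⁻¹ = [[1, 3], [−3, −8]], and Q = P·diag(−1, −2)·P⁻¹.
Then Q⁵ = P·diag(−1, −32)·P⁻¹ = [[8, 96], [−3, −32]] · [[1, 3], [−3, −8]] = [[−280, −744], [93, 247]].

[[−280, −744], [93, 247]]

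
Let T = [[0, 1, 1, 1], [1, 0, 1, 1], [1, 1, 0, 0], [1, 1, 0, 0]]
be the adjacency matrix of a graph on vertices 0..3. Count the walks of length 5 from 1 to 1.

32

The number of length-5 walks from vertex 1 to vertex 1 is entry (1,1) of T^5, where T is the adjacency matrix.
T^2 = [[3, 2, 1, 1], [2, 3, 1, 1], [1, 1, 2, 2], [1, 1, 2, 2]]
T^3 = [[4, 5, 5, 5], [5, 4, 5, 5], [5, 5, 2, 2], [5, 5, 2, 2]]
T^4 = [[15, 14, 9, 9], [14, 15, 9, 9], [9, 9, 10, 10], [9, 9, 10, 10]]
T^5 = [[32, 33, 29, 29], [33, 32, 29, 29], [29, 29, 18, 18], [29, 29, 18, 18]]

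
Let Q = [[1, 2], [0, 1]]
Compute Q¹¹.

[[1, 22], [0, 1]]

Q = I + N where N = [[0, 2], [0, 0]] is strictly upper-triangular, so N² = 0.
(I + N)¹¹ = I + 11·N = [[1, 22], [0, 1]].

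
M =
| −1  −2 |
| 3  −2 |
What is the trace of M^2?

−7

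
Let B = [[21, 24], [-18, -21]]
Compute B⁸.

[[6561, 0], [0, 6561]]

tr B = 0 and det B = -9, so the characteristic polynomial is λ² − (0)λ + (-9) with roots 3 and -3.
Eigenvectors give P = [[4, -1], [-3, 1]] with P⁻¹ = [[1, 1], [3, 4]], and B = P·diag(3, -3)·P⁻¹.
Then B⁸ = P·diag(6561, 6561)·P⁻¹ = [[26244, -6561], [-19683, 6561]] · [[1, 1], [3, 4]] = [[6561, 0], [0, 6561]].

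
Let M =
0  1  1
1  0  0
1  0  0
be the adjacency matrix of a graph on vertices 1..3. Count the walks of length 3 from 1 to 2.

The number of length-3 walks from vertex 1 to vertex 2 is entry (1,2) of M³, where M is the adjacency matrix.
M² = [[2, 0, 0], [0, 1, 1], [0, 1, 1]]
M³ = [[0, 2, 2], [2, 0, 0], [2, 0, 0]]

2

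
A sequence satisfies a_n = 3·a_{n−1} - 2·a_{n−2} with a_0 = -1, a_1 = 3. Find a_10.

With companion matrix M = [[3, -2], [1, 0]], [a_n, a_{n−1}]ᵀ = M·[a_{n−1}, a_{n−2}]ᵀ, so [a_10, a_9]ᵀ = M⁹·[a_1, a_0]ᵀ.
M⁹ = [[1023, -1022], [511, -510]], giving [a_10, a_9]ᵀ = [[4091], [2043]].

4091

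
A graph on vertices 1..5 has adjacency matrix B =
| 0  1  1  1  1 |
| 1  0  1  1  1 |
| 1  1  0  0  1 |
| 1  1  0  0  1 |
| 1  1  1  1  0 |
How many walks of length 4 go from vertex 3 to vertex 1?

32

The number of length-4 walks from vertex 3 to vertex 1 is entry (3,1) of B^4, where B is the adjacency matrix.
B^2 = [[4, 3, 2, 2, 3], [3, 4, 2, 2, 3], [2, 2, 3, 3, 2], [2, 2, 3, 3, 2], [3, 3, 2, 2, 4]]
B^3 = [[10, 11, 10, 10, 11], [11, 10, 10, 10, 11], [10, 10, 6, 6, 10], [10, 10, 6, 6, 10], [11, 11, 10, 10, 10]]
B^4 = [[42, 41, 32, 32, 41], [41, 42, 32, 32, 41], [32, 32, 30, 30, 32], [32, 32, 30, 30, 32], [41, 41, 32, 32, 42]]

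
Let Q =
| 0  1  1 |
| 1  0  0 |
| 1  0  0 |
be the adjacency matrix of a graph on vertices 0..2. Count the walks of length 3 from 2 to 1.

The number of length-3 walks from vertex 2 to vertex 1 is entry (2,1) of Q³, where Q is the adjacency matrix.
Q² = [[2, 0, 0], [0, 1, 1], [0, 1, 1]]
Q³ = [[0, 2, 2], [2, 0, 0], [2, 0, 0]]

0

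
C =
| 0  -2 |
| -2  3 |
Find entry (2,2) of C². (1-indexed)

13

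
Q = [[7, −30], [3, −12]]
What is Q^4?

[[−569, 1950], [−195, 666]]

tr Q = −5 and det Q = 6, so the characteristic polynomial is λ² − (−5)λ + (6) with roots −2 and −3.
Eigenvectors give P = [[10, 3], [3, 1]] with P⁻¹ = [[1, −3], [−3, 10]], and Q = P·diag(−2, −3)·P⁻¹.
Then Q^4 = P·diag(16, 81)·P⁻¹ = [[160, 243], [48, 81]] · [[1, −3], [−3, 10]] = [[−569, 1950], [−195, 666]].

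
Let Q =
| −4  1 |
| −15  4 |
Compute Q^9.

[[−4, 1], [−15, 4]]

Q² = I (check: tr Q = 0 and det Q = −1), so Q^9 = Q since 9 is odd.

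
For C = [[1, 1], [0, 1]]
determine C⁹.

C = I + N where N = [[0, 1], [0, 0]] is strictly upper-triangular, so N² = 0.
(I + N)⁹ = I + 9·N = [[1, 9], [0, 1]].

[[1, 9], [0, 1]]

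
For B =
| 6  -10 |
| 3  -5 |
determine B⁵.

[[6, -10], [3, -5]]

B² = B (a projection; rank 1, trace 1), so B⁵ = B.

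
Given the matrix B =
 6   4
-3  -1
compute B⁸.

tr B = 5 and det B = 6, so the characteristic polynomial is λ² − (5)λ + (6) with roots 3 and 2.
Eigenvectors give P = [[-4, 1], [3, -1]] with P⁻¹ = [[-1, -1], [-3, -4]], and B = P·diag(3, 2)·P⁻¹.
Then B⁸ = P·diag(6561, 256)·P⁻¹ = [[-26244, 256], [19683, -256]] · [[-1, -1], [-3, -4]] = [[25476, 25220], [-18915, -18659]].

[[25476, 25220], [-18915, -18659]]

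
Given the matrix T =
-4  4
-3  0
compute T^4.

[[-176, 128], [-96, -48]]

T^2 = [[4, -16], [12, -12]]
T^3 = [[32, 16], [-12, 48]]
T^4 = [[-176, 128], [-96, -48]]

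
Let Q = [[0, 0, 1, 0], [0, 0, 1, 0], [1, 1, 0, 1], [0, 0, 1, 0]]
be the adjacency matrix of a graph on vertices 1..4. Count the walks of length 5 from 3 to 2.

9

The number of length-5 walks from vertex 3 to vertex 2 is entry (3,2) of Q⁵, where Q is the adjacency matrix.
Q² = [[1, 1, 0, 1], [1, 1, 0, 1], [0, 0, 3, 0], [1, 1, 0, 1]]
Q³ = [[0, 0, 3, 0], [0, 0, 3, 0], [3, 3, 0, 3], [0, 0, 3, 0]]
Q⁴ = [[3, 3, 0, 3], [3, 3, 0, 3], [0, 0, 9, 0], [3, 3, 0, 3]]
Q⁵ = [[0, 0, 9, 0], [0, 0, 9, 0], [9, 9, 0, 9], [0, 0, 9, 0]]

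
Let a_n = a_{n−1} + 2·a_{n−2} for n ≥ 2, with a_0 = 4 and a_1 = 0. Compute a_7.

With companion matrix T = [[1, 2], [1, 0]], [a_n, a_{n−1}]ᵀ = T·[a_{n−1}, a_{n−2}]ᵀ, so [a_7, a_6]ᵀ = T^6·[a_1, a_0]ᵀ.
T^6 = [[43, 42], [21, 22]], giving [a_7, a_6]ᵀ = [[168], [88]].

168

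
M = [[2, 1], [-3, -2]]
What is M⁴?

[[1, 0], [0, 1]]

M² = I (check: tr M = 0 and det M = -1), so M⁴ = I since 4 is even.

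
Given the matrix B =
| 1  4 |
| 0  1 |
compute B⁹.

B = I + N where N = [[0, 4], [0, 0]] is strictly upper-triangular, so N² = 0.
(I + N)⁹ = I + 9·N = [[1, 36], [0, 1]].

[[1, 36], [0, 1]]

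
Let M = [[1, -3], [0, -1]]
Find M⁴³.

M² = I (check: tr M = 0 and det M = -1), so M⁴³ = M since 43 is odd.

[[1, -3], [0, -1]]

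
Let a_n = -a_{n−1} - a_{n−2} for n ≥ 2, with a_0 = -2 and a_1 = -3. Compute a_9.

With companion matrix B = [[-1, -1], [1, 0]], [a_n, a_{n−1}]ᵀ = B·[a_{n−1}, a_{n−2}]ᵀ, so [a_9, a_8]ᵀ = B⁸·[a_1, a_0]ᵀ.
B⁸ = [[0, 1], [-1, -1]], giving [a_9, a_8]ᵀ = [[-2], [5]].

-2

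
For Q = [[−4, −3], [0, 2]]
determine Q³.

Q² = [[16, 6], [0, 4]]
Q³ = [[−64, −36], [0, 8]]

[[−64, −36], [0, 8]]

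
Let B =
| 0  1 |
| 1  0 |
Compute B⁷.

B² = I (check: tr B = 0 and det B = -1), so B⁷ = B since 7 is odd.

[[0, 1], [1, 0]]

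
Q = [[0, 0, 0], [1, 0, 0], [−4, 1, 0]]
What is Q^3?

[[0, 0, 0], [0, 0, 0], [0, 0, 0]]

Q is strictly triangular, hence nilpotent: Q^3 = 0, so Q^3 = 0.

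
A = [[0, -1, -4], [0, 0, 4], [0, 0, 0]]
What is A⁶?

A is strictly triangular, hence nilpotent: A³ = 0, so A⁶ = 0.

[[0, 0, 0], [0, 0, 0], [0, 0, 0]]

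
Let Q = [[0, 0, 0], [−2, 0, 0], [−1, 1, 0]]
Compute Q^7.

[[0, 0, 0], [0, 0, 0], [0, 0, 0]]

Q is strictly triangular, hence nilpotent: Q^3 = 0, so Q^7 = 0.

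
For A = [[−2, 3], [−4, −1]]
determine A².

[[−8, −9], [12, −11]]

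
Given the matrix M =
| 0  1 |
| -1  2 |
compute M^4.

[[-3, 4], [-4, 5]]

M^2 = [[-1, 2], [-2, 3]]
M^3 = [[-2, 3], [-3, 4]]
M^4 = [[-3, 4], [-4, 5]]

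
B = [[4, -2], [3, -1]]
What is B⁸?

[[766, -510], [765, -509]]

tr B = 3 and det B = 2, so the characteristic polynomial is λ² − (3)λ + (2) with roots 2 and 1.
Eigenvectors give P = [[1, -2], [1, -3]] with P⁻¹ = [[3, -2], [1, -1]], and B = P·diag(2, 1)·P⁻¹.
Then B⁸ = P·diag(256, 1)·P⁻¹ = [[256, -2], [256, -3]] · [[3, -2], [1, -1]] = [[766, -510], [765, -509]].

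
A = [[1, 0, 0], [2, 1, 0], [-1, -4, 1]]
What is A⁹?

[[1, 0, 0], [18, 1, 0], [-297, -36, 1]]

A = I + N where N = [[0, 0, 0], [2, 0, 0], [-1, -4, 0]] is strictly lower-triangular, so N³ = 0.
(I + N)⁹ = I + 9·N + 36·N² = [[1, 0, 0], [18, 1, 0], [-297, -36, 1]].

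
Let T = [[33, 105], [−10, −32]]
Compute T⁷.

tr T = 1 and det T = −6, so the characteristic polynomial is λ² − (1)λ + (−6) with roots −2 and 3.
Eigenvectors give P = [[−3, 7], [1, −2]] with P⁻¹ = [[2, 7], [1, 3]], and T = P·diag(−2, 3)·P⁻¹.
Then T⁷ = P·diag(−128, 2187)·P⁻¹ = [[384, 15309], [−128, −4374]] · [[2, 7], [1, 3]] = [[16077, 48615], [−4630, −14018]].

[[16077, 48615], [−4630, −14018]]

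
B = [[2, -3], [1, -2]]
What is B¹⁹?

B² = I (check: tr B = 0 and det B = -1), so B¹⁹ = B since 19 is odd.

[[2, -3], [1, -2]]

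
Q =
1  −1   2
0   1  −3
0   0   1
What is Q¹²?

Q = I + N where N = [[0, −1, 2], [0, 0, −3], [0, 0, 0]] is strictly upper-triangular, so N³ = 0.
(I + N)¹² = I + 12·N + 66·N² = [[1, −12, 222], [0, 1, −36], [0, 0, 1]].

[[1, −12, 222], [0, 1, −36], [0, 0, 1]]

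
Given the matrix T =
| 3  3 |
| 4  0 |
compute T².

[[21, 9], [12, 12]]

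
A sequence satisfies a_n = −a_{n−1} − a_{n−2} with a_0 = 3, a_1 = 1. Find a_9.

With companion matrix C = [[−1, −1], [1, 0]], [a_n, a_{n−1}]ᵀ = C·[a_{n−1}, a_{n−2}]ᵀ, so [a_9, a_8]ᵀ = C⁸·[a_1, a_0]ᵀ.
C⁸ = [[0, 1], [−1, −1]], giving [a_9, a_8]ᵀ = [[3], [−4]].

3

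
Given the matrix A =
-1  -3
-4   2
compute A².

[[13, -3], [-4, 16]]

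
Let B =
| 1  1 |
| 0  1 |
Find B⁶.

[[1, 6], [0, 1]]

B = I + N where N = [[0, 1], [0, 0]] is strictly upper-triangular, so N² = 0.
(I + N)⁶ = I + 6·N = [[1, 6], [0, 1]].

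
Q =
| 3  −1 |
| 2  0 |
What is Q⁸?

[[511, −255], [510, −254]]

tr Q = 3 and det Q = 2, so the characteristic polynomial is λ² − (3)λ + (2) with roots 1 and 2.
Eigenvectors give P = [[1, −1], [2, −1]] with P⁻¹ = [[−1, 1], [−2, 1]], and Q = P·diag(1, 2)·P⁻¹.
Then Q⁸ = P·diag(1, 256)·P⁻¹ = [[1, −256], [2, −256]] · [[−1, 1], [−2, 1]] = [[511, −255], [510, −254]].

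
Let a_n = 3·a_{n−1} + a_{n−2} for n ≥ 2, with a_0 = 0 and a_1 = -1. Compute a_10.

-42837

With companion matrix C = [[3, 1], [1, 0]], [a_n, a_{n−1}]ᵀ = C·[a_{n−1}, a_{n−2}]ᵀ, so [a_10, a_9]ᵀ = C^9·[a_1, a_0]ᵀ.
C^9 = [[42837, 12970], [12970, 3927]], giving [a_10, a_9]ᵀ = [[-42837], [-12970]].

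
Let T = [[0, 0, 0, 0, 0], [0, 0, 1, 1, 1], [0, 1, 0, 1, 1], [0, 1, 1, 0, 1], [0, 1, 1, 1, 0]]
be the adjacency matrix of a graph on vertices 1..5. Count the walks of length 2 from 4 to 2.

2

The number of length-2 walks from vertex 4 to vertex 2 is entry (4,2) of T^2, where T is the adjacency matrix.
T^2 = [[0, 0, 0, 0, 0], [0, 3, 2, 2, 2], [0, 2, 3, 2, 2], [0, 2, 2, 3, 2], [0, 2, 2, 2, 3]]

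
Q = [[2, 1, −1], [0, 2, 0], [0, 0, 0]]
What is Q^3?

[[8, 12, −4], [0, 8, 0], [0, 0, 0]]

Q^2 = [[4, 4, −2], [0, 4, 0], [0, 0, 0]]
Q^3 = [[8, 12, −4], [0, 8, 0], [0, 0, 0]]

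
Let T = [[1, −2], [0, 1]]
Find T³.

T = I + N where N = [[0, −2], [0, 0]] is strictly upper-triangular, so N² = 0.
(I + N)³ = I + 3·N = [[1, −6], [0, 1]].

[[1, −6], [0, 1]]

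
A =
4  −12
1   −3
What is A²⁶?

[[4, −12], [1, −3]]

A² = A (a projection; rank 1, trace 1), so A²⁶ = A.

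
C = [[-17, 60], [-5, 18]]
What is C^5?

[[-857, 3300], [-275, 1068]]

tr C = 1 and det C = -6, so the characteristic polynomial is λ² − (1)λ + (-6) with roots 3 and -2.
Eigenvectors give P = [[-3, -4], [-1, -1]] with P⁻¹ = [[1, -4], [-1, 3]], and C = P·diag(3, -2)·P⁻¹.
Then C^5 = P·diag(243, -32)·P⁻¹ = [[-729, 128], [-243, 32]] · [[1, -4], [-1, 3]] = [[-857, 3300], [-275, 1068]].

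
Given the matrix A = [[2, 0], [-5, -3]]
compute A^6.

[[64, 0], [665, 729]]

tr A = -1 and det A = -6, so the characteristic polynomial is λ² − (-1)λ + (-6) with roots -3 and 2.
Eigenvectors give P = [[0, -1], [1, 1]] with P⁻¹ = [[1, 1], [-1, 0]], and A = P·diag(-3, 2)·P⁻¹.
Then A^6 = P·diag(729, 64)·P⁻¹ = [[0, -64], [729, 64]] · [[1, 1], [-1, 0]] = [[64, 0], [665, 729]].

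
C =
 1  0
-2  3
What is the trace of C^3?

28

tr C = 4 and det C = 3, so the characteristic polynomial is λ² − (4)λ + (3) with roots 1 and 3.
Eigenvectors give P = [[1, 0], [1, -1]] with P⁻¹ = [[1, 0], [1, -1]], and C = P·diag(1, 3)·P⁻¹.
Then C^3 = P·diag(1, 27)·P⁻¹ = [[1, 0], [1, -27]] · [[1, 0], [1, -1]] = [[1, 0], [-26, 27]].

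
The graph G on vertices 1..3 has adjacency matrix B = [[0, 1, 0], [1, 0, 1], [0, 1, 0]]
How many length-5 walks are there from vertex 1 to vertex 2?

4

The number of length-5 walks from vertex 1 to vertex 2 is entry (1,2) of B^5, where B is the adjacency matrix.
B^2 = [[1, 0, 1], [0, 2, 0], [1, 0, 1]]
B^3 = [[0, 2, 0], [2, 0, 2], [0, 2, 0]]
B^4 = [[2, 0, 2], [0, 4, 0], [2, 0, 2]]
B^5 = [[0, 4, 0], [4, 0, 4], [0, 4, 0]]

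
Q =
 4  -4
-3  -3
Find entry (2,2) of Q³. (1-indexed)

-51

Q² = [[28, -4], [-3, 21]]
Q³ = [[124, -100], [-75, -51]]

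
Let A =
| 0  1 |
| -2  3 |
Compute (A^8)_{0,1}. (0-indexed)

tr A = 3 and det A = 2, so the characteristic polynomial is λ² − (3)λ + (2) with roots 2 and 1.
Eigenvectors give P = [[-1, 1], [-2, 1]] with P⁻¹ = [[1, -1], [2, -1]], and A = P·diag(2, 1)·P⁻¹.
Then A^8 = P·diag(256, 1)·P⁻¹ = [[-256, 1], [-512, 1]] · [[1, -1], [2, -1]] = [[-254, 255], [-510, 511]].

255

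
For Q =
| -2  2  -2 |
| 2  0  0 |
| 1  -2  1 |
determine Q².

[[6, 0, 2], [-4, 4, -4], [-5, 0, -1]]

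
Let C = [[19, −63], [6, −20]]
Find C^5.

tr C = −1 and det C = −2, so the characteristic polynomial is λ² − (−1)λ + (−2) with roots 1 and −2.
Eigenvectors give P = [[7, 3], [2, 1]] with P⁻¹ = [[1, −3], [−2, 7]], and C = P·diag(1, −2)·P⁻¹.
Then C^5 = P·diag(1, −32)·P⁻¹ = [[7, −96], [2, −32]] · [[1, −3], [−2, 7]] = [[199, −693], [66, −230]].

[[199, −693], [66, −230]]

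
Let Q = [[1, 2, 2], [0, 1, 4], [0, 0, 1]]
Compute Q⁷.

[[1, 14, 182], [0, 1, 28], [0, 0, 1]]

Q = I + N where N = [[0, 2, 2], [0, 0, 4], [0, 0, 0]] is strictly upper-triangular, so N³ = 0.
(I + N)⁷ = I + 7·N + 21·N² = [[1, 14, 182], [0, 1, 28], [0, 0, 1]].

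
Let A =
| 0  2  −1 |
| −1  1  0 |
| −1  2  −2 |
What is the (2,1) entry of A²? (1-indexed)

−1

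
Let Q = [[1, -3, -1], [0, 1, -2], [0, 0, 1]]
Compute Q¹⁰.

Q = I + N where N = [[0, -3, -1], [0, 0, -2], [0, 0, 0]] is strictly upper-triangular, so N³ = 0.
(I + N)¹⁰ = I + 10·N + 45·N² = [[1, -30, 260], [0, 1, -20], [0, 0, 1]].

[[1, -30, 260], [0, 1, -20], [0, 0, 1]]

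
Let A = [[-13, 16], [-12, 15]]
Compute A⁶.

[[-2183, 2912], [-2184, 2913]]

tr A = 2 and det A = -3, so the characteristic polynomial is λ² − (2)λ + (-3) with roots -1 and 3.
Eigenvectors give P = [[4, 1], [3, 1]] with P⁻¹ = [[1, -1], [-3, 4]], and A = P·diag(-1, 3)·P⁻¹.
Then A⁶ = P·diag(1, 729)·P⁻¹ = [[4, 729], [3, 729]] · [[1, -1], [-3, 4]] = [[-2183, 2912], [-2184, 2913]].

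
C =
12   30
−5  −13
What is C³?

tr C = −1 and det C = −6, so the characteristic polynomial is λ² − (−1)λ + (−6) with roots 2 and −3.
Eigenvectors give P = [[3, −2], [−1, 1]] with P⁻¹ = [[1, 2], [1, 3]], and C = P·diag(2, −3)·P⁻¹.
Then C³ = P·diag(8, −27)·P⁻¹ = [[24, 54], [−8, −27]] · [[1, 2], [1, 3]] = [[78, 210], [−35, −97]].

[[78, 210], [−35, −97]]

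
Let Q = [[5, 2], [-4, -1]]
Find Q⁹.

[[39365, 19682], [-39364, -19681]]

tr Q = 4 and det Q = 3, so the characteristic polynomial is λ² − (4)λ + (3) with roots 3 and 1.
Eigenvectors give P = [[-1, -1], [1, 2]] with P⁻¹ = [[-2, -1], [1, 1]], and Q = P·diag(3, 1)·P⁻¹.
Then Q⁹ = P·diag(19683, 1)·P⁻¹ = [[-19683, -1], [19683, 2]] · [[-2, -1], [1, 1]] = [[39365, 19682], [-39364, -19681]].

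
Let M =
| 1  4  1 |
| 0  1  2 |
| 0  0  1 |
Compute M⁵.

[[1, 20, 85], [0, 1, 10], [0, 0, 1]]

M = I + N where N = [[0, 4, 1], [0, 0, 2], [0, 0, 0]] is strictly upper-triangular, so N³ = 0.
(I + N)⁵ = I + 5·N + 10·N² = [[1, 20, 85], [0, 1, 10], [0, 0, 1]].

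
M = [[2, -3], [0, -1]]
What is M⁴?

M² = [[4, -3], [0, 1]]
M³ = [[8, -9], [0, -1]]
M⁴ = [[16, -15], [0, 1]]

[[16, -15], [0, 1]]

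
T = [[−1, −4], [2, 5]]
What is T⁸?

tr T = 4 and det T = 3, so the characteristic polynomial is λ² − (4)λ + (3) with roots 1 and 3.
Eigenvectors give P = [[2, −1], [−1, 1]] with P⁻¹ = [[1, 1], [1, 2]], and T = P·diag(1, 3)·P⁻¹.
Then T⁸ = P·diag(1, 6561)·P⁻¹ = [[2, −6561], [−1, 6561]] · [[1, 1], [1, 2]] = [[−6559, −13120], [6560, 13121]].

[[−6559, −13120], [6560, 13121]]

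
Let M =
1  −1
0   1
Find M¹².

[[1, −12], [0, 1]]

M = I + N where N = [[0, −1], [0, 0]] is strictly upper-triangular, so N² = 0.
(I + N)¹² = I + 12·N = [[1, −12], [0, 1]].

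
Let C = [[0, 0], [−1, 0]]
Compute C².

C is strictly triangular, hence nilpotent: C² = 0, so C² = 0.

[[0, 0], [0, 0]]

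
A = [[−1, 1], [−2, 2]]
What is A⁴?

[[−1, 1], [−2, 2]]

A² = [[−1, 1], [−2, 2]]
A³ = [[−1, 1], [−2, 2]]
A⁴ = [[−1, 1], [−2, 2]]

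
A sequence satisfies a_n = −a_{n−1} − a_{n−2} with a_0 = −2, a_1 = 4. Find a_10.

4

With companion matrix T = [[−1, −1], [1, 0]], [a_n, a_{n−1}]ᵀ = T·[a_{n−1}, a_{n−2}]ᵀ, so [a_10, a_9]ᵀ = T⁹·[a_1, a_0]ᵀ.
T⁹ = [[1, 0], [0, 1]], giving [a_10, a_9]ᵀ = [[4], [−2]].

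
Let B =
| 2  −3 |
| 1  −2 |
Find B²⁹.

[[2, −3], [1, −2]]

B² = I (check: tr B = 0 and det B = −1), so B²⁹ = B since 29 is odd.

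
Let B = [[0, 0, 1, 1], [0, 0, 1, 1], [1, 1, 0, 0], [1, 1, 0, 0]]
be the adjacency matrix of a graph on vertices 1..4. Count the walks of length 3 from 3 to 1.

The number of length-3 walks from vertex 3 to vertex 1 is entry (3,1) of B^3, where B is the adjacency matrix.
B^2 = [[2, 2, 0, 0], [2, 2, 0, 0], [0, 0, 2, 2], [0, 0, 2, 2]]
B^3 = [[0, 0, 4, 4], [0, 0, 4, 4], [4, 4, 0, 0], [4, 4, 0, 0]]

4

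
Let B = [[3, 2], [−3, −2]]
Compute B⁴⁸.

B² = B (a projection; rank 1, trace 1), so B⁴⁸ = B.

[[3, 2], [−3, −2]]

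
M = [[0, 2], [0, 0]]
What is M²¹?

[[0, 0], [0, 0]]

M is strictly triangular, hence nilpotent: M² = 0, so M²¹ = 0.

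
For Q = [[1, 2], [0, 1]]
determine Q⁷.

[[1, 14], [0, 1]]

Q = I + N where N = [[0, 2], [0, 0]] is strictly upper-triangular, so N² = 0.
(I + N)⁷ = I + 7·N = [[1, 14], [0, 1]].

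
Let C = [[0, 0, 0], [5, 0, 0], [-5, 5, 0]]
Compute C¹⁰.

C is strictly triangular, hence nilpotent: C³ = 0, so C¹⁰ = 0.

[[0, 0, 0], [0, 0, 0], [0, 0, 0]]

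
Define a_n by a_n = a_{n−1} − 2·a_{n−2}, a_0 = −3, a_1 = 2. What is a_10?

With companion matrix T = [[1, −2], [1, 0]], [a_n, a_{n−1}]ᵀ = T·[a_{n−1}, a_{n−2}]ᵀ, so [a_10, a_9]ᵀ = T^9·[a_1, a_0]ᵀ.
T^9 = [[−11, 34], [−17, 6]], giving [a_10, a_9]ᵀ = [[−124], [−52]].

−124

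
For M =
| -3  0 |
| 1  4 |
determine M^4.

[[81, 0], [25, 256]]

M^2 = [[9, 0], [1, 16]]
M^3 = [[-27, 0], [13, 64]]
M^4 = [[81, 0], [25, 256]]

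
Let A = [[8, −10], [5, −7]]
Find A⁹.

tr A = 1 and det A = −6, so the characteristic polynomial is λ² − (1)λ + (−6) with roots 3 and −2.
Eigenvectors give P = [[2, 1], [1, 1]] with P⁻¹ = [[1, −1], [−1, 2]], and A = P·diag(3, −2)·P⁻¹.
Then A⁹ = P·diag(19683, −512)·P⁻¹ = [[39366, −512], [19683, −512]] · [[1, −1], [−1, 2]] = [[39878, −40390], [20195, −20707]].

[[39878, −40390], [20195, −20707]]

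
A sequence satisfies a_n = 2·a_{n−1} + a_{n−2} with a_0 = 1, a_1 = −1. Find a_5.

With companion matrix Q = [[2, 1], [1, 0]], [a_n, a_{n−1}]ᵀ = Q·[a_{n−1}, a_{n−2}]ᵀ, so [a_5, a_4]ᵀ = Q^4·[a_1, a_0]ᵀ.
Q^4 = [[29, 12], [12, 5]], giving [a_5, a_4]ᵀ = [[−17], [−7]].

−17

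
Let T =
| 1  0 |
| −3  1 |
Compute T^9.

[[1, 0], [−27, 1]]

T = I + N where N = [[0, 0], [−3, 0]] is strictly lower-triangular, so N^2 = 0.
(I + N)^9 = I + 9·N = [[1, 0], [−27, 1]].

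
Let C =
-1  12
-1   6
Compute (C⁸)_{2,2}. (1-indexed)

tr C = 5 and det C = 6, so the characteristic polynomial is λ² − (5)λ + (6) with roots 3 and 2.
Eigenvectors give P = [[-3, 4], [-1, 1]] with P⁻¹ = [[1, -4], [1, -3]], and C = P·diag(3, 2)·P⁻¹.
Then C⁸ = P·diag(6561, 256)·P⁻¹ = [[-19683, 1024], [-6561, 256]] · [[1, -4], [1, -3]] = [[-18659, 75660], [-6305, 25476]].

25476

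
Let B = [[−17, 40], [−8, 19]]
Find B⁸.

tr B = 2 and det B = −3, so the characteristic polynomial is λ² − (2)λ + (−3) with roots −1 and 3.
Eigenvectors give P = [[5, −2], [2, −1]] with P⁻¹ = [[1, −2], [2, −5]], and B = P·diag(−1, 3)·P⁻¹.
Then B⁸ = P·diag(1, 6561)·P⁻¹ = [[5, −13122], [2, −6561]] · [[1, −2], [2, −5]] = [[−26239, 65600], [−13120, 32801]].

[[−26239, 65600], [−13120, 32801]]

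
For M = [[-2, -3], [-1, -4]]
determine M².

[[7, 18], [6, 19]]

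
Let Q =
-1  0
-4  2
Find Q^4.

Q^2 = [[1, 0], [-4, 4]]
Q^3 = [[-1, 0], [-12, 8]]
Q^4 = [[1, 0], [-20, 16]]

[[1, 0], [-20, 16]]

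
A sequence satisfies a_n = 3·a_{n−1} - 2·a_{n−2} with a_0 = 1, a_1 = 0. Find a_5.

With companion matrix C = [[3, -2], [1, 0]], [a_n, a_{n−1}]ᵀ = C·[a_{n−1}, a_{n−2}]ᵀ, so [a_5, a_4]ᵀ = C^4·[a_1, a_0]ᵀ.
C^4 = [[31, -30], [15, -14]], giving [a_5, a_4]ᵀ = [[-30], [-14]].

-30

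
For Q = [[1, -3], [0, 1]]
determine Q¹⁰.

[[1, -30], [0, 1]]

Q = I + N where N = [[0, -3], [0, 0]] is strictly upper-triangular, so N² = 0.
(I + N)¹⁰ = I + 10·N = [[1, -30], [0, 1]].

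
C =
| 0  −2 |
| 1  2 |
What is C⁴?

C² = [[−2, −4], [2, 2]]
C³ = [[−4, −4], [2, 0]]
C⁴ = [[−4, 0], [0, −4]]

[[−4, 0], [0, −4]]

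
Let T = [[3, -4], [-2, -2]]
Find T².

[[17, -4], [-2, 12]]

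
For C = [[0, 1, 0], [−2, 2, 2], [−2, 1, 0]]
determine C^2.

[[−2, 2, 2], [−8, 4, 4], [−2, 0, 2]]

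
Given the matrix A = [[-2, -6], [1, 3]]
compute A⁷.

A² = A (a projection; rank 1, trace 1), so A⁷ = A.

[[-2, -6], [1, 3]]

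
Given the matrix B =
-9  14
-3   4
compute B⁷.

tr B = -5 and det B = 6, so the characteristic polynomial is λ² − (-5)λ + (6) with roots -2 and -3.
Eigenvectors give P = [[2, 7], [1, 3]] with P⁻¹ = [[-3, 7], [1, -2]], and B = P·diag(-2, -3)·P⁻¹.
Then B⁷ = P·diag(-128, -2187)·P⁻¹ = [[-256, -15309], [-128, -6561]] · [[-3, 7], [1, -2]] = [[-14541, 28826], [-6177, 12226]].

[[-14541, 28826], [-6177, 12226]]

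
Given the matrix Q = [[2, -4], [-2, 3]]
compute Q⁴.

Q² = [[12, -20], [-10, 17]]
Q³ = [[64, -108], [-54, 91]]
Q⁴ = [[344, -580], [-290, 489]]

[[344, -580], [-290, 489]]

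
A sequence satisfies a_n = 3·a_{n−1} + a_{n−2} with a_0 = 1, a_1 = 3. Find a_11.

467280

With companion matrix B = [[3, 1], [1, 0]], [a_n, a_{n−1}]ᵀ = B·[a_{n−1}, a_{n−2}]ᵀ, so [a_11, a_10]ᵀ = B^10·[a_1, a_0]ᵀ.
B^10 = [[141481, 42837], [42837, 12970]], giving [a_11, a_10]ᵀ = [[467280], [141481]].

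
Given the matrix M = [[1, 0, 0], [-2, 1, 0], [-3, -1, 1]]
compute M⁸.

[[1, 0, 0], [-16, 1, 0], [32, -8, 1]]

M = I + N where N = [[0, 0, 0], [-2, 0, 0], [-3, -1, 0]] is strictly lower-triangular, so N³ = 0.
(I + N)⁸ = I + 8·N + 28·N² = [[1, 0, 0], [-16, 1, 0], [32, -8, 1]].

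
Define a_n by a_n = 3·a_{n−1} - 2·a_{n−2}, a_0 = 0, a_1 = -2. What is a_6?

-126

With companion matrix T = [[3, -2], [1, 0]], [a_n, a_{n−1}]ᵀ = T·[a_{n−1}, a_{n−2}]ᵀ, so [a_6, a_5]ᵀ = T^5·[a_1, a_0]ᵀ.
T^5 = [[63, -62], [31, -30]], giving [a_6, a_5]ᵀ = [[-126], [-62]].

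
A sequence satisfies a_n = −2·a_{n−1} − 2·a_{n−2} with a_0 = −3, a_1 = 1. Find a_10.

64

With companion matrix C = [[−2, −2], [1, 0]], [a_n, a_{n−1}]ᵀ = C·[a_{n−1}, a_{n−2}]ᵀ, so [a_10, a_9]ᵀ = C⁹·[a_1, a_0]ᵀ.
C⁹ = [[−32, −32], [16, 0]], giving [a_10, a_9]ᵀ = [[64], [16]].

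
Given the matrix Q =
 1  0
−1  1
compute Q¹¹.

[[1, 0], [−11, 1]]

Q = I + N where N = [[0, 0], [−1, 0]] is strictly lower-triangular, so N² = 0.
(I + N)¹¹ = I + 11·N = [[1, 0], [−11, 1]].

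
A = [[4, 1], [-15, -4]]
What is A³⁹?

A² = I (check: tr A = 0 and det A = -1), so A³⁹ = A since 39 is odd.

[[4, 1], [-15, -4]]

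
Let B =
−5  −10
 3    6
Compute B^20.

[[−5, −10], [3, 6]]

B² = B (a projection; rank 1, trace 1), so B^20 = B.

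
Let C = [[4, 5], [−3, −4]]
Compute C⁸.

C² = I (check: tr C = 0 and det C = −1), so C⁸ = I since 8 is even.

[[1, 0], [0, 1]]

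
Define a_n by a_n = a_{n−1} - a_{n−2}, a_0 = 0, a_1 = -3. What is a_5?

With companion matrix B = [[1, -1], [1, 0]], [a_n, a_{n−1}]ᵀ = B·[a_{n−1}, a_{n−2}]ᵀ, so [a_5, a_4]ᵀ = B⁴·[a_1, a_0]ᵀ.
B⁴ = [[-1, 1], [-1, 0]], giving [a_5, a_4]ᵀ = [[3], [3]].

3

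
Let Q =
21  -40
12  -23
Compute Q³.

[[141, -280], [84, -167]]

tr Q = -2 and det Q = -3, so the characteristic polynomial is λ² − (-2)λ + (-3) with roots -3 and 1.
Eigenvectors give P = [[5, 2], [3, 1]] with P⁻¹ = [[-1, 2], [3, -5]], and Q = P·diag(-3, 1)·P⁻¹.
Then Q³ = P·diag(-27, 1)·P⁻¹ = [[-135, 2], [-81, 1]] · [[-1, 2], [3, -5]] = [[141, -280], [84, -167]].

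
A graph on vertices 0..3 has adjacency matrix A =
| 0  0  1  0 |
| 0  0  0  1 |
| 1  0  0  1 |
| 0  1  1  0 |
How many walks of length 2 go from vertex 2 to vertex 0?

The number of length-2 walks from vertex 2 to vertex 0 is entry (2,0) of A², where A is the adjacency matrix.
A² = [[1, 0, 0, 1], [0, 1, 1, 0], [0, 1, 2, 0], [1, 0, 0, 2]]

0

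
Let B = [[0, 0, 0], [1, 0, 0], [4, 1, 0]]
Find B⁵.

B is strictly triangular, hence nilpotent: B³ = 0, so B⁵ = 0.

[[0, 0, 0], [0, 0, 0], [0, 0, 0]]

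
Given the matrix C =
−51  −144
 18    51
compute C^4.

[[81, 0], [0, 81]]

tr C = 0 and det C = −9, so the characteristic polynomial is λ² − (0)λ + (−9) with roots −3 and 3.
Eigenvectors give P = [[−3, −8], [1, 3]] with P⁻¹ = [[−3, −8], [1, 3]], and C = P·diag(−3, 3)·P⁻¹.
Then C^4 = P·diag(81, 81)·P⁻¹ = [[−243, −648], [81, 243]] · [[−3, −8], [1, 3]] = [[81, 0], [0, 81]].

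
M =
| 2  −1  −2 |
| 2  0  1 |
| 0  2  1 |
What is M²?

[[2, −6, −7], [4, 0, −3], [4, 2, 3]]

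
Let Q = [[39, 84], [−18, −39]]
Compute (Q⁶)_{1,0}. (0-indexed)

tr Q = 0 and det Q = −9, so the characteristic polynomial is λ² − (0)λ + (−9) with roots −3 and 3.
Eigenvectors give P = [[−2, −7], [1, 3]] with P⁻¹ = [[3, 7], [−1, −2]], and Q = P·diag(−3, 3)·P⁻¹.
Then Q⁶ = P·diag(729, 729)·P⁻¹ = [[−1458, −5103], [729, 2187]] · [[3, 7], [−1, −2]] = [[729, 0], [0, 729]].

0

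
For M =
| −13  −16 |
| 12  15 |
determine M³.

tr M = 2 and det M = −3, so the characteristic polynomial is λ² − (2)λ + (−3) with roots 3 and −1.
Eigenvectors give P = [[−1, 4], [1, −3]] with P⁻¹ = [[3, 4], [1, 1]], and M = P·diag(3, −1)·P⁻¹.
Then M³ = P·diag(27, −1)·P⁻¹ = [[−27, −4], [27, 3]] · [[3, 4], [1, 1]] = [[−85, −112], [84, 111]].

[[−85, −112], [84, 111]]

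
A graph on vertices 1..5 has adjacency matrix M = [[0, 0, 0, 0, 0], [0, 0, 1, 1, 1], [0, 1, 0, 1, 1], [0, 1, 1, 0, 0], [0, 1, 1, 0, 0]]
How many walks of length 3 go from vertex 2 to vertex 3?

The number of length-3 walks from vertex 2 to vertex 3 is entry (2,3) of M^3, where M is the adjacency matrix.
M^2 = [[0, 0, 0, 0, 0], [0, 3, 2, 1, 1], [0, 2, 3, 1, 1], [0, 1, 1, 2, 2], [0, 1, 1, 2, 2]]
M^3 = [[0, 0, 0, 0, 0], [0, 4, 5, 5, 5], [0, 5, 4, 5, 5], [0, 5, 5, 2, 2], [0, 5, 5, 2, 2]]

5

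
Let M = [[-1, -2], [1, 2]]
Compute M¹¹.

M² = M (a projection; rank 1, trace 1), so M¹¹ = M.

[[-1, -2], [1, 2]]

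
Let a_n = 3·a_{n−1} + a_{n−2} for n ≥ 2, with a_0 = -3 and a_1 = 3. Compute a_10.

89601

With companion matrix A = [[3, 1], [1, 0]], [a_n, a_{n−1}]ᵀ = A·[a_{n−1}, a_{n−2}]ᵀ, so [a_10, a_9]ᵀ = A^9·[a_1, a_0]ᵀ.
A^9 = [[42837, 12970], [12970, 3927]], giving [a_10, a_9]ᵀ = [[89601], [27129]].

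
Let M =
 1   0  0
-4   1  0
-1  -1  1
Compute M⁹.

M = I + N where N = [[0, 0, 0], [-4, 0, 0], [-1, -1, 0]] is strictly lower-triangular, so N³ = 0.
(I + N)⁹ = I + 9·N + 36·N² = [[1, 0, 0], [-36, 1, 0], [135, -9, 1]].

[[1, 0, 0], [-36, 1, 0], [135, -9, 1]]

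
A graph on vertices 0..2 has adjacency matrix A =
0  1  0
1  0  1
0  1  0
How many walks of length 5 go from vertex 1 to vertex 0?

4

The number of length-5 walks from vertex 1 to vertex 0 is entry (1,0) of A⁵, where A is the adjacency matrix.
A² = [[1, 0, 1], [0, 2, 0], [1, 0, 1]]
A³ = [[0, 2, 0], [2, 0, 2], [0, 2, 0]]
A⁴ = [[2, 0, 2], [0, 4, 0], [2, 0, 2]]
A⁵ = [[0, 4, 0], [4, 0, 4], [0, 4, 0]]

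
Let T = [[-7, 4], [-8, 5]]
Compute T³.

[[-55, 28], [-56, 29]]

tr T = -2 and det T = -3, so the characteristic polynomial is λ² − (-2)λ + (-3) with roots 1 and -3.
Eigenvectors give P = [[-1, 1], [-2, 1]] with P⁻¹ = [[1, -1], [2, -1]], and T = P·diag(1, -3)·P⁻¹.
Then T³ = P·diag(1, -27)·P⁻¹ = [[-1, -27], [-2, -27]] · [[1, -1], [2, -1]] = [[-55, 28], [-56, 29]].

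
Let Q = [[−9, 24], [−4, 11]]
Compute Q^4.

[[−159, 480], [−80, 241]]

tr Q = 2 and det Q = −3, so the characteristic polynomial is λ² − (2)λ + (−3) with roots −1 and 3.
Eigenvectors give P = [[−3, 2], [−1, 1]] with P⁻¹ = [[−1, 2], [−1, 3]], and Q = P·diag(−1, 3)·P⁻¹.
Then Q^4 = P·diag(1, 81)·P⁻¹ = [[−3, 162], [−1, 81]] · [[−1, 2], [−1, 3]] = [[−159, 480], [−80, 241]].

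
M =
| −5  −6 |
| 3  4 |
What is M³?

[[−17, −18], [9, 10]]

tr M = −1 and det M = −2, so the characteristic polynomial is λ² − (−1)λ + (−2) with roots 1 and −2.
Eigenvectors give P = [[−1, −2], [1, 1]] with P⁻¹ = [[1, 2], [−1, −1]], and M = P·diag(1, −2)·P⁻¹.
Then M³ = P·diag(1, −8)·P⁻¹ = [[−1, 16], [1, −8]] · [[1, 2], [−1, −1]] = [[−17, −18], [9, 10]].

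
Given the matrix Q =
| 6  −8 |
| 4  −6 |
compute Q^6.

tr Q = 0 and det Q = −4, so the characteristic polynomial is λ² − (0)λ + (−4) with roots −2 and 2.
Eigenvectors give P = [[1, 2], [1, 1]] with P⁻¹ = [[−1, 2], [1, −1]], and Q = P·diag(−2, 2)·P⁻¹.
Then Q^6 = P·diag(64, 64)·P⁻¹ = [[64, 128], [64, 64]] · [[−1, 2], [1, −1]] = [[64, 0], [0, 64]].

[[64, 0], [0, 64]]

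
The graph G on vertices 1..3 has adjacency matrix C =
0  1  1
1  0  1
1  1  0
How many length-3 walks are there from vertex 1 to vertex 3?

3

The number of length-3 walks from vertex 1 to vertex 3 is entry (1,3) of C³, where C is the adjacency matrix.
C² = [[2, 1, 1], [1, 2, 1], [1, 1, 2]]
C³ = [[2, 3, 3], [3, 2, 3], [3, 3, 2]]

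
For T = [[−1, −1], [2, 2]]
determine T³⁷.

[[−1, −1], [2, 2]]

T² = T (a projection; rank 1, trace 1), so T³⁷ = T.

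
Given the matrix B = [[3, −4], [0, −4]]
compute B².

[[9, 4], [0, 16]]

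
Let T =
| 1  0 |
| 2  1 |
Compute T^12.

[[1, 0], [24, 1]]

T = I + N where N = [[0, 0], [2, 0]] is strictly lower-triangular, so N^2 = 0.
(I + N)^12 = I + 12·N = [[1, 0], [24, 1]].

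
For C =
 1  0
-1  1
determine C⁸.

C = I + N where N = [[0, 0], [-1, 0]] is strictly lower-triangular, so N² = 0.
(I + N)⁸ = I + 8·N = [[1, 0], [-8, 1]].

[[1, 0], [-8, 1]]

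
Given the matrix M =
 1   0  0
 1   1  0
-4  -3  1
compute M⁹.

[[1, 0, 0], [9, 1, 0], [-144, -27, 1]]

M = I + N where N = [[0, 0, 0], [1, 0, 0], [-4, -3, 0]] is strictly lower-triangular, so N³ = 0.
(I + N)⁹ = I + 9·N + 36·N² = [[1, 0, 0], [9, 1, 0], [-144, -27, 1]].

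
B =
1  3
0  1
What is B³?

B = I + N where N = [[0, 3], [0, 0]] is strictly upper-triangular, so N² = 0.
(I + N)³ = I + 3·N = [[1, 9], [0, 1]].

[[1, 9], [0, 1]]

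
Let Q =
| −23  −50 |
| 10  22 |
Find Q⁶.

[[3389, 6650], [−1330, −2596]]

tr Q = −1 and det Q = −6, so the characteristic polynomial is λ² − (−1)λ + (−6) with roots −3 and 2.
Eigenvectors give P = [[5, −2], [−2, 1]] with P⁻¹ = [[1, 2], [2, 5]], and Q = P·diag(−3, 2)·P⁻¹.
Then Q⁶ = P·diag(729, 64)·P⁻¹ = [[3645, −128], [−1458, 64]] · [[1, 2], [2, 5]] = [[3389, 6650], [−1330, −2596]].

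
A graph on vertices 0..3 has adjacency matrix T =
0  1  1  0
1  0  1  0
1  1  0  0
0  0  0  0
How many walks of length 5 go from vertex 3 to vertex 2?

The number of length-5 walks from vertex 3 to vertex 2 is entry (3,2) of T⁵, where T is the adjacency matrix.
T² = [[2, 1, 1, 0], [1, 2, 1, 0], [1, 1, 2, 0], [0, 0, 0, 0]]
T³ = [[2, 3, 3, 0], [3, 2, 3, 0], [3, 3, 2, 0], [0, 0, 0, 0]]
T⁴ = [[6, 5, 5, 0], [5, 6, 5, 0], [5, 5, 6, 0], [0, 0, 0, 0]]
T⁵ = [[10, 11, 11, 0], [11, 10, 11, 0], [11, 11, 10, 0], [0, 0, 0, 0]]

0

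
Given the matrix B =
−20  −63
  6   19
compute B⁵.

[[−230, −693], [66, 199]]

tr B = −1 and det B = −2, so the characteristic polynomial is λ² − (−1)λ + (−2) with roots 1 and −2.
Eigenvectors give P = [[−3, −7], [1, 2]] with P⁻¹ = [[2, 7], [−1, −3]], and B = P·diag(1, −2)·P⁻¹.
Then B⁵ = P·diag(1, −32)·P⁻¹ = [[−3, 224], [1, −64]] · [[2, 7], [−1, −3]] = [[−230, −693], [66, 199]].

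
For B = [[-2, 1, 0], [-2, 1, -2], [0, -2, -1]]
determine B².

[[2, -1, -2], [2, 3, 0], [4, 0, 5]]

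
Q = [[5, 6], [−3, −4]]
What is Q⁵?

[[65, 66], [−33, −34]]

tr Q = 1 and det Q = −2, so the characteristic polynomial is λ² − (1)λ + (−2) with roots −1 and 2.
Eigenvectors give P = [[1, −2], [−1, 1]] with P⁻¹ = [[−1, −2], [−1, −1]], and Q = P·diag(−1, 2)·P⁻¹.
Then Q⁵ = P·diag(−1, 32)·P⁻¹ = [[−1, −64], [1, 32]] · [[−1, −2], [−1, −1]] = [[65, 66], [−33, −34]].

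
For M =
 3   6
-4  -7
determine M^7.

tr M = -4 and det M = 3, so the characteristic polynomial is λ² − (-4)λ + (3) with roots -1 and -3.
Eigenvectors give P = [[3, -1], [-2, 1]] with P⁻¹ = [[1, 1], [2, 3]], and M = P·diag(-1, -3)·P⁻¹.
Then M^7 = P·diag(-1, -2187)·P⁻¹ = [[-3, 2187], [2, -2187]] · [[1, 1], [2, 3]] = [[4371, 6558], [-4372, -6559]].

[[4371, 6558], [-4372, -6559]]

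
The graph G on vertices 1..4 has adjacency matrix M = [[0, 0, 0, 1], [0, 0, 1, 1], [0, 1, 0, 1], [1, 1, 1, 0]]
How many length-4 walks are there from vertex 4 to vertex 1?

2

The number of length-4 walks from vertex 4 to vertex 1 is entry (4,1) of M⁴, where M is the adjacency matrix.
M² = [[1, 1, 1, 0], [1, 2, 1, 1], [1, 1, 2, 1], [0, 1, 1, 3]]
M³ = [[0, 1, 1, 3], [1, 2, 3, 4], [1, 3, 2, 4], [3, 4, 4, 2]]
M⁴ = [[3, 4, 4, 2], [4, 7, 6, 6], [4, 6, 7, 6], [2, 6, 6, 11]]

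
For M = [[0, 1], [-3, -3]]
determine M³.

[[9, 6], [-18, -9]]

M² = [[-3, -3], [9, 6]]
M³ = [[9, 6], [-18, -9]]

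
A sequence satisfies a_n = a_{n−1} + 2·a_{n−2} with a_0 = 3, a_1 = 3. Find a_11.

With companion matrix Q = [[1, 2], [1, 0]], [a_n, a_{n−1}]ᵀ = Q·[a_{n−1}, a_{n−2}]ᵀ, so [a_11, a_10]ᵀ = Q¹⁰·[a_1, a_0]ᵀ.
Q¹⁰ = [[683, 682], [341, 342]], giving [a_11, a_10]ᵀ = [[4095], [2049]].

4095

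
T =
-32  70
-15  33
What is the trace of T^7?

tr T = 1 and det T = -6, so the characteristic polynomial is λ² − (1)λ + (-6) with roots 3 and -2.
Eigenvectors give P = [[2, 7], [1, 3]] with P⁻¹ = [[-3, 7], [1, -2]], and T = P·diag(3, -2)·P⁻¹.
Then T^7 = P·diag(2187, -128)·P⁻¹ = [[4374, -896], [2187, -384]] · [[-3, 7], [1, -2]] = [[-14018, 32410], [-6945, 16077]].

2059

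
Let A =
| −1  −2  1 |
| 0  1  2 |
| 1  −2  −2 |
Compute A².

[[2, −2, −7], [2, −3, −2], [−3, 0, 1]]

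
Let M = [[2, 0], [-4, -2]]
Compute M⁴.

[[16, 0], [0, 16]]

M² = [[4, 0], [0, 4]]
M³ = [[8, 0], [-16, -8]]
M⁴ = [[16, 0], [0, 16]]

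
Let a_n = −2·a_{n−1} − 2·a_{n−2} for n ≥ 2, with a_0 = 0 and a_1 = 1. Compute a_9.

16

With companion matrix M = [[−2, −2], [1, 0]], [a_n, a_{n−1}]ᵀ = M·[a_{n−1}, a_{n−2}]ᵀ, so [a_9, a_8]ᵀ = M⁸·[a_1, a_0]ᵀ.
M⁸ = [[16, 0], [0, 16]], giving [a_9, a_8]ᵀ = [[16], [0]].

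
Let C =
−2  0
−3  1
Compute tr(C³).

tr C = −1 and det C = −2, so the characteristic polynomial is λ² − (−1)λ + (−2) with roots 1 and −2.
Eigenvectors give P = [[0, −1], [−1, −1]] with P⁻¹ = [[1, −1], [−1, 0]], and C = P·diag(1, −2)·P⁻¹.
Then C³ = P·diag(1, −8)·P⁻¹ = [[0, 8], [−1, 8]] · [[1, −1], [−1, 0]] = [[−8, 0], [−9, 1]].

−7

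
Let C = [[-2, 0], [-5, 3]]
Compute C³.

[[-8, 0], [-35, 27]]

tr C = 1 and det C = -6, so the characteristic polynomial is λ² − (1)λ + (-6) with roots -2 and 3.
Eigenvectors give P = [[-1, 0], [-1, 1]] with P⁻¹ = [[-1, 0], [-1, 1]], and C = P·diag(-2, 3)·P⁻¹.
Then C³ = P·diag(-8, 27)·P⁻¹ = [[8, 0], [8, 27]] · [[-1, 0], [-1, 1]] = [[-8, 0], [-35, 27]].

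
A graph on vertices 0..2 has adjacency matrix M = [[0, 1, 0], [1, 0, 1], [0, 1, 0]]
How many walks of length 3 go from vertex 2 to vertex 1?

The number of length-3 walks from vertex 2 to vertex 1 is entry (2,1) of M³, where M is the adjacency matrix.
M² = [[1, 0, 1], [0, 2, 0], [1, 0, 1]]
M³ = [[0, 2, 0], [2, 0, 2], [0, 2, 0]]

2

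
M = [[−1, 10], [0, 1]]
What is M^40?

M² = I (check: tr M = 0 and det M = −1), so M^40 = I since 40 is even.

[[1, 0], [0, 1]]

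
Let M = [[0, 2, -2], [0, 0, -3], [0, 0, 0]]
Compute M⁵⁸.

[[0, 0, 0], [0, 0, 0], [0, 0, 0]]

M is strictly triangular, hence nilpotent: M³ = 0, so M⁵⁸ = 0.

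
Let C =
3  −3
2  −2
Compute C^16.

C² = C (a projection; rank 1, trace 1), so C^16 = C.

[[3, −3], [2, −2]]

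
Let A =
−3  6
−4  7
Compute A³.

tr A = 4 and det A = 3, so the characteristic polynomial is λ² − (4)λ + (3) with roots 1 and 3.
Eigenvectors give P = [[3, 1], [2, 1]] with P⁻¹ = [[1, −1], [−2, 3]], and A = P·diag(1, 3)·P⁻¹.
Then A³ = P·diag(1, 27)·P⁻¹ = [[3, 27], [2, 27]] · [[1, −1], [−2, 3]] = [[−51, 78], [−52, 79]].

[[−51, 78], [−52, 79]]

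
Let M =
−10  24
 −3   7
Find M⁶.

[[568, −1512], [189, −503]]

tr M = −3 and det M = 2, so the characteristic polynomial is λ² − (−3)λ + (2) with roots −1 and −2.
Eigenvectors give P = [[−8, 3], [−3, 1]] with P⁻¹ = [[1, −3], [3, −8]], and M = P·diag(−1, −2)·P⁻¹.
Then M⁶ = P·diag(1, 64)·P⁻¹ = [[−8, 192], [−3, 64]] · [[1, −3], [3, −8]] = [[568, −1512], [189, −503]].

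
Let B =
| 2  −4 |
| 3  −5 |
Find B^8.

[[−764, 1020], [−765, 1021]]

tr B = −3 and det B = 2, so the characteristic polynomial is λ² − (−3)λ + (2) with roots −1 and −2.
Eigenvectors give P = [[4, 1], [3, 1]] with P⁻¹ = [[1, −1], [−3, 4]], and B = P·diag(−1, −2)·P⁻¹.
Then B^8 = P·diag(1, 256)·P⁻¹ = [[4, 256], [3, 256]] · [[1, −1], [−3, 4]] = [[−764, 1020], [−765, 1021]].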